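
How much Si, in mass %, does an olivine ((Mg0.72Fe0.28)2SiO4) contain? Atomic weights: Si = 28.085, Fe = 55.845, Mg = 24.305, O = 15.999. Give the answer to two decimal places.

M((Mg0.72Fe0.28)2SiO4) = 158.353 g/mol.
Si contributes 1 × 28.085 = 28.085 g per mole.
28.085/158.353 = 0.1774 → 17.74%.

17.74 mass %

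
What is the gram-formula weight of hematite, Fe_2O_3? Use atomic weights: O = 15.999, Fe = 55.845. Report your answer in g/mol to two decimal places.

159.69 g/mol

M = 2*55.845 + 3*15.999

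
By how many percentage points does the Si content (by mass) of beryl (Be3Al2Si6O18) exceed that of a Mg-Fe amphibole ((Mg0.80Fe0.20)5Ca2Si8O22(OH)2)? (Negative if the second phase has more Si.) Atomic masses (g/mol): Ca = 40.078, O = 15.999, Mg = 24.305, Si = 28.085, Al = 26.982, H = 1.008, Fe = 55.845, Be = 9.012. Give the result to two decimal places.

4.73 percentage points

First mineral: 168.510 g Si in 537.492 g formula = 31.35 wt% Si.
Second mineral: 224.680 g Si in 843.893 g formula = 26.62 wt% Si.
31.35% − 26.62% gives a difference of 4.73 percentage points.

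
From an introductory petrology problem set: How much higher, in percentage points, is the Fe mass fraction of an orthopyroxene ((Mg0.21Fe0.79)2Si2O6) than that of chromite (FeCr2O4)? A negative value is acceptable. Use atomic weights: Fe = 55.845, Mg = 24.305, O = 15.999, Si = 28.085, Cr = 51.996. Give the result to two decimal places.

10.26 percentage points

First mineral: 88.235 g Fe in 250.607 g formula = 35.21 wt% Fe.
Second mineral: 55.845 g Fe in 223.833 g formula = 24.95 wt% Fe.
35.21% − 24.95% gives a difference of 10.26 percentage points.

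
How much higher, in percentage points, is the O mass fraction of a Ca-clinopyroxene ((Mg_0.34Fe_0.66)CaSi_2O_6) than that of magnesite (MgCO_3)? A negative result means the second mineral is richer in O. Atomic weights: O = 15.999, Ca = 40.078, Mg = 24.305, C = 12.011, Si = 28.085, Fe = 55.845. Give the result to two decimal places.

M((Mg_0.34Fe_0.66)CaSi_2O_6) = 237.363 g/mol, so wt% O = 95.994/237.363 × 100 = 40.44%.
M(MgCO_3) = 84.313 g/mol, so wt% O = 47.997/84.313 × 100 = 56.93%.
40.44 − 56.93 = -16.49 pp.

-16.49 percentage points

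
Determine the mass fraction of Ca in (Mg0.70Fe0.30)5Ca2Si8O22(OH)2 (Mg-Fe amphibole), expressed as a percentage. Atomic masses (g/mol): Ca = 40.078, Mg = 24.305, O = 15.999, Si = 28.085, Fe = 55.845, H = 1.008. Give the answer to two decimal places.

9.32 wt%

Molar mass of (Mg0.70Fe0.30)5Ca2Si8O22(OH)2: 3.50·24.305 + 1.50·55.845 + 2·40.078 + 8·28.085 + 24·15.999 + 2·1.008 = 859.663 g/mol.
Mass of Ca per formula unit: 2 × 40.078 = 80.156 g.
Weight fraction Ca = 80.156 / 859.663 = 0.0932.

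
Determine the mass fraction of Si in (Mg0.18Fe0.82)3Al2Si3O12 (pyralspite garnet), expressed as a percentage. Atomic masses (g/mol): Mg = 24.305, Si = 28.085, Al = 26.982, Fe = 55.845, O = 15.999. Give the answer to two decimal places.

17.53 weight percent

Molar mass of (Mg0.18Fe0.82)3Al2Si3O12: 0.54*24.305 + 2.46*55.845 + 2*26.982 + 3*28.085 + 12*15.999 = 480.710 g/mol.
Mass of Si per formula unit: 3 × 28.085 = 84.255 g.
Weight fraction Si = 84.255 / 480.710 = 0.1753.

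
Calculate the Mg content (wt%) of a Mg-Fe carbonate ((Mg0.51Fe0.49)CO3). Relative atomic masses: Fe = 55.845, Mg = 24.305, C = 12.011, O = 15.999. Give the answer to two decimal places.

Molar mass of (Mg0.51Fe0.49)CO3: 0.51·24.305 + 0.49·55.845 + 1·12.011 + 3·15.999 = 99.768 g/mol.
Mass of Mg per formula unit: 0.51 × 24.305 = 12.396 g.
Weight fraction Mg = 12.396 / 99.768 = 0.1242.

12.42 wt%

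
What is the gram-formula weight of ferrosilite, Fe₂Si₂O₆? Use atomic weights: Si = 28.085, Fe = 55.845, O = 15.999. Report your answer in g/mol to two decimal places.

Fe: 2 × 55.845 = 111.6900
Si: 2 × 28.085 = 56.1700
O: 6 × 15.999 = 95.9940
Summing the contributions gives the formula mass.

263.85 g/mol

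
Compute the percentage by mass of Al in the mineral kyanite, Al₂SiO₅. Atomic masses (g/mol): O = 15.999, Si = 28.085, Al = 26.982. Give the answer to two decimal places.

M(Al₂SiO₅) = 162.044 g/mol.
Al contributes 2 × 26.982 = 53.964 g per mole.
53.964/162.044 = 0.3330 → 33.30%.

33.30 mass %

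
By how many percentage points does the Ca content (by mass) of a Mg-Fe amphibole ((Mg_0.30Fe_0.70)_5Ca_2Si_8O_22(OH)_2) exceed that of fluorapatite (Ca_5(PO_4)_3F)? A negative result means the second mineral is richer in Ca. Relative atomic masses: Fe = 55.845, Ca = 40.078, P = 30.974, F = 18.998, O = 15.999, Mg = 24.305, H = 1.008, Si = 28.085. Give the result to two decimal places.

First mineral: 80.156 g Ca in 922.743 g formula = 8.69 wt% Ca.
Second mineral: 200.390 g Ca in 504.298 g formula = 39.74 wt% Ca.
8.69% − 39.74% gives a difference of -31.05 percentage points.

-31.05 percentage points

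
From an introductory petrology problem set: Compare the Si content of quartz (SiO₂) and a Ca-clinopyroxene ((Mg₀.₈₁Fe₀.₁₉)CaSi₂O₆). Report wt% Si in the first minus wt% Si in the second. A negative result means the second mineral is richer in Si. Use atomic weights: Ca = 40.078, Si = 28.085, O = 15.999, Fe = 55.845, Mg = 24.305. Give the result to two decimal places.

First mineral: 28.085 g Si in 60.083 g formula = 46.74 wt% Si.
Second mineral: 56.170 g Si in 222.540 g formula = 25.24 wt% Si.
46.74% − 25.24% gives a difference of 21.50 percentage points.

21.50 percentage points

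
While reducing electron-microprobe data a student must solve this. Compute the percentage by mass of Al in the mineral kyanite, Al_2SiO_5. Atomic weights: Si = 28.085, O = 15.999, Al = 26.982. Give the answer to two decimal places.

33.30 weight percent

M(Al_2SiO_5) = 162.044 g/mol.
Al contributes 2 × 26.982 = 53.964 g per mole.
53.964/162.044 = 0.3330 → 33.30%.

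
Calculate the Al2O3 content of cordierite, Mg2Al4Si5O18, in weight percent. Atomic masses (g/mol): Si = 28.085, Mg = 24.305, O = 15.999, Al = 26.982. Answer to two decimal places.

M(Mg2Al4Si5O18) = 584.945 g/mol; M(Al2O3) = 101.961 g/mol.
Moles Al2O3 per formula unit = 4 Al ÷ 2 = 2.0000.
Al2O3 fraction = (2.0000 × 101.961) / 584.945 = 203.922/584.945 = 0.3486.

34.86 wt%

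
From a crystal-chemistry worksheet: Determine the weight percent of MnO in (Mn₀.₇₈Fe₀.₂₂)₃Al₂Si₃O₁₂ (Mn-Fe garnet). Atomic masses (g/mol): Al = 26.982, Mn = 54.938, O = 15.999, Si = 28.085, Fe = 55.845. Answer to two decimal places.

M((Mn₀.₇₈Fe₀.₂₂)₃Al₂Si₃O₁₂) = 495.620 g/mol; M(MnO) = 70.937 g/mol.
Moles MnO per formula unit = 2.34 Mn ÷ 1 = 2.3400.
MnO fraction = (2.3400 × 70.937) / 495.620 = 165.993/495.620 = 0.3349.

33.49 wt%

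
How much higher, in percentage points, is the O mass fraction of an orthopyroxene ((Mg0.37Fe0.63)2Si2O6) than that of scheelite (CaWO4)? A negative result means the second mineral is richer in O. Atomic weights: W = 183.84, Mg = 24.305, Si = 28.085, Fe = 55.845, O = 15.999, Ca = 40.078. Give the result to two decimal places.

First mineral: 95.994 g O in 240.514 g formula = 39.91 wt% O.
Second mineral: 63.996 g O in 287.914 g formula = 22.23 wt% O.
39.91% − 22.23% gives a difference of 17.68 percentage points.

17.68 percentage points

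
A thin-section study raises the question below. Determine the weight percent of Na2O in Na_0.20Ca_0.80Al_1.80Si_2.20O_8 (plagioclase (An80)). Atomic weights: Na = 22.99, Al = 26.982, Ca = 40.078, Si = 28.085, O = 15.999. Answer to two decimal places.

2.25 wt%

Molar mass of Na_0.20Ca_0.80Al_1.80Si_2.20O_8 = 0.20*22.99 + 0.80*40.078 + 1.80*26.982 + 2.20*28.085 + 8*15.999 = 275.007 g/mol.
Each formula unit contains 0.20 Na, equivalent to 0.20/2 = 0.1000 mol Na2O.
M(Na2O) = 2×22.99 + 1×15.999 = 61.979 g/mol.
Mass of Na2O per formula unit = 0.1000 × 61.979 = 6.198 g.
Na2O wt% = 6.198 / 275.007 × 100 = 2.25%.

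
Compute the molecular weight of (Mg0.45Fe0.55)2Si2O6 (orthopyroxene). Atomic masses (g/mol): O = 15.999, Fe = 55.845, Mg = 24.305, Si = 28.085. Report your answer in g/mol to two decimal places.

235.47 g/mol

The formula mass is the sum 0.90(24.305) + 1.10(55.845) + 2(28.085) + 6(15.999).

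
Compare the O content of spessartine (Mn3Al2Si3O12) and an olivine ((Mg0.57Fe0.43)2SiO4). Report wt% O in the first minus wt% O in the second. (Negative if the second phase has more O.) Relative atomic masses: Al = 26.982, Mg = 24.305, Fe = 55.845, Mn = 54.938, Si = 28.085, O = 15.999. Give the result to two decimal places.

0.65 percentage points

O in Mn3Al2Si3O12: molar mass 495.021 g/mol; 12×15.999 = 191.988 g → 38.78 wt%.
O in (Mg0.57Fe0.43)2SiO4: molar mass 167.815 g/mol; 4×15.999 = 63.996 g → 38.13 wt%.
Difference = 38.78 − 38.13 = 0.65 percentage points.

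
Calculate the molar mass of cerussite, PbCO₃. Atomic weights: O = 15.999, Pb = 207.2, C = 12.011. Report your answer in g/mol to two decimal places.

267.21 g/mol

The formula mass is the sum 1*207.2 + 1*12.011 + 3*15.999.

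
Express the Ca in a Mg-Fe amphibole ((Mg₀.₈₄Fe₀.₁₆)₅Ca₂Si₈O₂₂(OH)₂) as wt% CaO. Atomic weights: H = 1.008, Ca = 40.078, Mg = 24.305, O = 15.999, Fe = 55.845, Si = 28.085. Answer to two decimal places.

13.39 wt%

Formula mass = 837.585 g/mol.
2 Ca → 2.0000 mol CaO per formula unit; M(CaO) = 56.077, so CaO mass = 112.154 g.
112.154/837.585 × 100 = 13.39 wt%.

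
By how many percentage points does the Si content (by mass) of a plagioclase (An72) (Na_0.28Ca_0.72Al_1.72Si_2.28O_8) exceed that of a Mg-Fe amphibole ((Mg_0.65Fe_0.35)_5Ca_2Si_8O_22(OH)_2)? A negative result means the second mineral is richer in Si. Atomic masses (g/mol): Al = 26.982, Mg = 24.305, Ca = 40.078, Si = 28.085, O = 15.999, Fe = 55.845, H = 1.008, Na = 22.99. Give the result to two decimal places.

Si in Na_0.28Ca_0.72Al_1.72Si_2.28O_8: molar mass 273.728 g/mol; 2.28×28.085 = 64.034 g → 23.39 wt%.
Si in (Mg_0.65Fe_0.35)_5Ca_2Si_8O_22(OH)_2: molar mass 867.548 g/mol; 8×28.085 = 224.680 g → 25.90 wt%.
Difference = 23.39 − 25.90 = -2.51 percentage points.

-2.51 percentage points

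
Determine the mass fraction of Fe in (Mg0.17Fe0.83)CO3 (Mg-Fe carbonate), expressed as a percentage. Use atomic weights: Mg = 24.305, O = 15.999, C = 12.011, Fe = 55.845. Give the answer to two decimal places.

41.95 mass %

Molar mass of (Mg0.17Fe0.83)CO3: 0.17×24.305 + 0.83×55.845 + 1×12.011 + 3×15.999 = 110.491 g/mol.
Mass of Fe per formula unit: 0.83 × 55.845 = 46.351 g.
Weight fraction Fe = 46.351 / 110.491 = 0.4195.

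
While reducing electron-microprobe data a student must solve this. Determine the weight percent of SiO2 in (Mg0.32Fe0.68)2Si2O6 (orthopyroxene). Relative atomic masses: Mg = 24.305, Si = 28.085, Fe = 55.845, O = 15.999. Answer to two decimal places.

49.32 wt%

Molar mass of (Mg0.32Fe0.68)2Si2O6 = 0.64×24.305 + 1.36×55.845 + 2×28.085 + 6×15.999 = 243.668 g/mol.
Each formula unit contains 2 Si, equivalent to 2/1 = 2.0000 mol SiO2.
M(SiO2) = 1×28.085 + 2×15.999 = 60.083 g/mol.
Mass of SiO2 per formula unit = 2.0000 × 60.083 = 120.166 g.
SiO2 wt% = 120.166 / 243.668 × 100 = 49.32%.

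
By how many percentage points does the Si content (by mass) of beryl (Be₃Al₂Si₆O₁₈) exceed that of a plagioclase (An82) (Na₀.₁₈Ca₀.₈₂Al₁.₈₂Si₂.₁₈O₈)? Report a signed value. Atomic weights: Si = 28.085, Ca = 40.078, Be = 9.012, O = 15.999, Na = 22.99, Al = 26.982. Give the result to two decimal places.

9.11 percentage points

Si in Be₃Al₂Si₆O₁₈: molar mass 537.492 g/mol; 6×28.085 = 168.510 g → 31.35 wt%.
Si in Na₀.₁₈Ca₀.₈₂Al₁.₈₂Si₂.₁₈O₈: molar mass 275.327 g/mol; 2.18×28.085 = 61.225 g → 22.24 wt%.
Difference = 31.35 − 22.24 = 9.11 percentage points.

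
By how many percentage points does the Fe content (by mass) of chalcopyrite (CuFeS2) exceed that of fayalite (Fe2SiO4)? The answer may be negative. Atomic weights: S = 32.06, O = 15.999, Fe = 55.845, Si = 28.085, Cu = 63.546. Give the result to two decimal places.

-24.38 percentage points

Fe in CuFeS2: molar mass 183.511 g/mol; 1×55.845 = 55.845 g → 30.43 wt%.
Fe in Fe2SiO4: molar mass 203.771 g/mol; 2×55.845 = 111.690 g → 54.81 wt%.
Difference = 30.43 − 54.81 = -24.38 percentage points.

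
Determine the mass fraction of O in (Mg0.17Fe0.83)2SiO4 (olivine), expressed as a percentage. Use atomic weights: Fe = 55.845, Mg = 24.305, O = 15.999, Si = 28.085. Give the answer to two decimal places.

Formula mass = 0.34×24.305 + 1.66×55.845 + 1×28.085 + 4×15.999 = 193.047 g/mol, of which 63.996 g is O.
So O makes up 63.996/193.047 = 0.3315 of the mass, i.e. 33.15%.

33.15 weight percent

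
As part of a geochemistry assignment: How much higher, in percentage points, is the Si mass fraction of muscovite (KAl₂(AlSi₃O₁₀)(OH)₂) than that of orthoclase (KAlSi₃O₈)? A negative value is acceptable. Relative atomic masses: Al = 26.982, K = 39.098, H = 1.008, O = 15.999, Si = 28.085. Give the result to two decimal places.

M(KAl₂(AlSi₃O₁₀)(OH)₂) = 398.303 g/mol, so wt% Si = 84.255/398.303 × 100 = 21.15%.
M(KAlSi₃O₈) = 278.327 g/mol, so wt% Si = 84.255/278.327 × 100 = 30.27%.
21.15 − 30.27 = -9.12 pp.

-9.12 percentage points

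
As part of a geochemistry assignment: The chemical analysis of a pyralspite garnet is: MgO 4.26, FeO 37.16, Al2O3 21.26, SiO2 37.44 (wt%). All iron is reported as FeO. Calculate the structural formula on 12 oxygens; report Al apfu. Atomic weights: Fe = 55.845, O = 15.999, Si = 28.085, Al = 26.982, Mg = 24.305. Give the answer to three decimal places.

2.006 Al apfu

MgO (M=40.304): mol = 0.10570; Mg = 0.10570, O = 0.10570.
FeO (M=71.844): mol = 0.51723; Fe = 0.51723, O = 0.51723.
Al2O3 (M=101.961): mol = 0.20851; Al = 0.41702, O = 0.62553.
SiO2 (M=60.083): mol = 0.62314; Si = 0.62314, O = 1.24628.
ΣO = 2.49474; factor = 12/ΣO = 4.81012.
Al apfu = 0.41702 × 4.81012 = 2.006.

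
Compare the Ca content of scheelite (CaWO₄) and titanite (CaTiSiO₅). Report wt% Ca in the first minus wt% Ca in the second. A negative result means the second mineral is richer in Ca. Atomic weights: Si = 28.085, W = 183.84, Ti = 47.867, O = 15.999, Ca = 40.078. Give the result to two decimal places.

M(CaWO₄) = 287.914 g/mol, so wt% Ca = 40.078/287.914 × 100 = 13.92%.
M(CaTiSiO₅) = 196.025 g/mol, so wt% Ca = 40.078/196.025 × 100 = 20.45%.
13.92 − 20.45 = -6.53 pp.

-6.53 percentage points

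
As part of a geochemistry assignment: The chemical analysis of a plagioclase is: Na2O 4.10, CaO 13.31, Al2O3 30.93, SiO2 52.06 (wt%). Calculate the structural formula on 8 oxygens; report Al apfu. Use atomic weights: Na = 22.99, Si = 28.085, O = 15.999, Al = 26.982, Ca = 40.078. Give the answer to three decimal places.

1.647 Al apfu

Na2O: 4.10/61.979 = 0.06615 mol → 0.13230 mol Na, 0.06615 mol O.
CaO: 13.31/56.077 = 0.23735 mol → 0.23735 mol Ca, 0.23735 mol O.
Al2O3: 30.93/101.961 = 0.30335 mol → 0.60670 mol Al, 0.91005 mol O.
SiO2: 52.06/60.083 = 0.86647 mol → 0.86647 mol Si, 1.73294 mol O.
Total oxygen = 2.94649 mol. Normalization factor = 8/2.94649 = 2.71509.
Al per 8 O = 0.60670 × 2.71509 = 1.647.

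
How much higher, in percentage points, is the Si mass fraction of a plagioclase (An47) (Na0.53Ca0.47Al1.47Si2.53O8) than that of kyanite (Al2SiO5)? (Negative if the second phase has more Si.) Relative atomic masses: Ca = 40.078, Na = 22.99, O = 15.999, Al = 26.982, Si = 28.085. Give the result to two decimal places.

9.01 percentage points

First mineral: 71.055 g Si in 269.732 g formula = 26.34 wt% Si.
Second mineral: 28.085 g Si in 162.044 g formula = 17.33 wt% Si.
26.34% − 17.33% gives a difference of 9.01 percentage points.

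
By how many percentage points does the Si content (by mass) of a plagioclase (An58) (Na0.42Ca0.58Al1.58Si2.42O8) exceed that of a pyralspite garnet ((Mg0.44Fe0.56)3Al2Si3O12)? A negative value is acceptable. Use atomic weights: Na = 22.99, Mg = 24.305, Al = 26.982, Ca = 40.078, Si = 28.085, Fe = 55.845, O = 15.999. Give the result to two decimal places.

6.56 percentage points

Si in Na0.42Ca0.58Al1.58Si2.42O8: molar mass 271.490 g/mol; 2.42×28.085 = 67.966 g → 25.03 wt%.
Si in (Mg0.44Fe0.56)3Al2Si3O12: molar mass 456.109 g/mol; 3×28.085 = 84.255 g → 18.47 wt%.
Difference = 25.03 − 18.47 = 6.56 percentage points.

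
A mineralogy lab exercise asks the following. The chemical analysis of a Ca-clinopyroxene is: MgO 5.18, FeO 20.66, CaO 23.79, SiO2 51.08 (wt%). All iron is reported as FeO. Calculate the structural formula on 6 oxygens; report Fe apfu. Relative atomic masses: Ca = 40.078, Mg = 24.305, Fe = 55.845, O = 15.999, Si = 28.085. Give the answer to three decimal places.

0.679 Fe apfu

5.18 wt% MgO ÷ 40.304 g/mol = 0.12852 mol, giving 0.12852 Mg and 0.12852 O.
20.66 wt% FeO ÷ 71.844 g/mol = 0.28757 mol, giving 0.28757 Fe and 0.28757 O.
23.79 wt% CaO ÷ 56.077 g/mol = 0.42424 mol, giving 0.42424 Ca and 0.42424 O.
51.08 wt% SiO2 ÷ 60.083 g/mol = 0.85016 mol, giving 0.85016 Si and 1.70032 O.
Oxygen sums to 2.54065; scaling by 6/2.54065 = 2.36160 puts the formula on 6 O.
Fe: 0.28757 × 2.36160 = 0.679 atoms per formula unit.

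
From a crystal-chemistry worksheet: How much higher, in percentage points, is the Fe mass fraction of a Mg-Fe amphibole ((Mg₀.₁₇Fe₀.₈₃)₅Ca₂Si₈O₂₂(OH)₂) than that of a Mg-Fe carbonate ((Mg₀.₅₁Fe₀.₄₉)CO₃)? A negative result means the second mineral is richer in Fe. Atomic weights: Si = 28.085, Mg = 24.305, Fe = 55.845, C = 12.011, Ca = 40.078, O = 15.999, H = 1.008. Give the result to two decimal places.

-2.86 percentage points

Fe in (Mg₀.₁₇Fe₀.₈₃)₅Ca₂Si₈O₂₂(OH)₂: molar mass 943.244 g/mol; 4.15×55.845 = 231.757 g → 24.57 wt%.
Fe in (Mg₀.₅₁Fe₀.₄₉)CO₃: molar mass 99.768 g/mol; 0.49×55.845 = 27.364 g → 27.43 wt%.
Difference = 24.57 − 27.43 = -2.86 percentage points.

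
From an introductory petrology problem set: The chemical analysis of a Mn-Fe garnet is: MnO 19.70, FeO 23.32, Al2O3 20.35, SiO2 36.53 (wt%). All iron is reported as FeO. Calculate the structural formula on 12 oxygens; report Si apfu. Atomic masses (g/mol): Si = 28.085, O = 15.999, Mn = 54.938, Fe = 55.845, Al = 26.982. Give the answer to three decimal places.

3.019 Si apfu

19.70 wt% MnO ÷ 70.937 g/mol = 0.27771 mol, giving 0.27771 Mn and 0.27771 O.
23.32 wt% FeO ÷ 71.844 g/mol = 0.32459 mol, giving 0.32459 Fe and 0.32459 O.
20.35 wt% Al2O3 ÷ 101.961 g/mol = 0.19959 mol, giving 0.39918 Al and 0.59877 O.
36.53 wt% SiO2 ÷ 60.083 g/mol = 0.60799 mol, giving 0.60799 Si and 1.21598 O.
Oxygen sums to 2.41705; scaling by 12/2.41705 = 4.96473 puts the formula on 12 O.
Si: 0.60799 × 4.96473 = 3.019 atoms per formula unit.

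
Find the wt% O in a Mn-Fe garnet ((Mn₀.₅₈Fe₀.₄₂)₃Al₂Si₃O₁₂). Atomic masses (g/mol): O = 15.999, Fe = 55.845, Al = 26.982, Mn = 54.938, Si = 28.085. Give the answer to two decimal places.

38.69 wt%

Formula mass = 1.74*54.938 + 1.26*55.845 + 2*26.982 + 3*28.085 + 12*15.999 = 496.164 g/mol, of which 191.988 g is O.
So O makes up 191.988/496.164 = 0.3869 of the mass, i.e. 38.69%.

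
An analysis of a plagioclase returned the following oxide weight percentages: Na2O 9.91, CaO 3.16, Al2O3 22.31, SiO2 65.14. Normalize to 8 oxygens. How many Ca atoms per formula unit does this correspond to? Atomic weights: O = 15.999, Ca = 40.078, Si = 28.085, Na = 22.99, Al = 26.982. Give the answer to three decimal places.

0.148 Ca apfu

Na2O: 9.91/61.979 = 0.15989 mol → 0.31978 mol Na, 0.15989 mol O.
CaO: 3.16/56.077 = 0.05635 mol → 0.05635 mol Ca, 0.05635 mol O.
Al2O3: 22.31/101.961 = 0.21881 mol → 0.43762 mol Al, 0.65643 mol O.
SiO2: 65.14/60.083 = 1.08417 mol → 1.08417 mol Si, 2.16834 mol O.
Total oxygen = 3.04101 mol. Normalization factor = 8/3.04101 = 2.63070.
Ca per 8 O = 0.05635 × 2.63070 = 0.148.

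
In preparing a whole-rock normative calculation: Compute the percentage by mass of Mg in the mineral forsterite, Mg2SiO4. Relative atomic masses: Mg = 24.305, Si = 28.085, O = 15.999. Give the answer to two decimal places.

Formula mass = 2·24.305 + 1·28.085 + 4·15.999 = 140.691 g/mol, of which 48.610 g is Mg.
So Mg makes up 48.610/140.691 = 0.3455 of the mass, i.e. 34.55%.

34.55 wt%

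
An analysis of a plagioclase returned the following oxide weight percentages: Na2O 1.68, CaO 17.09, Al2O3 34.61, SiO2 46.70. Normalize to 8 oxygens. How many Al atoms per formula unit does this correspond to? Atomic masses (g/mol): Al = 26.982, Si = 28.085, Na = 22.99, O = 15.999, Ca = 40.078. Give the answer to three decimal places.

Na2O: 1.68/61.979 = 0.02711 mol → 0.05422 mol Na, 0.02711 mol O.
CaO: 17.09/56.077 = 0.30476 mol → 0.30476 mol Ca, 0.30476 mol O.
Al2O3: 34.61/101.961 = 0.33944 mol → 0.67888 mol Al, 1.01832 mol O.
SiO2: 46.70/60.083 = 0.77726 mol → 0.77726 mol Si, 1.55452 mol O.
Total oxygen = 2.90471 mol. Normalization factor = 8/2.90471 = 2.75415.
Al per 8 O = 0.67888 × 2.75415 = 1.870.

1.870 Al apfu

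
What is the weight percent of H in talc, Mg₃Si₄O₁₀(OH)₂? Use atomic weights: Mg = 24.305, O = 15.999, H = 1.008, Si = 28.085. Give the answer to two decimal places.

0.53 weight percent

M(Mg₃Si₄O₁₀(OH)₂) = 379.259 g/mol.
H contributes 2 × 1.008 = 2.016 g per mole.
2.016/379.259 = 0.0053 → 0.53%.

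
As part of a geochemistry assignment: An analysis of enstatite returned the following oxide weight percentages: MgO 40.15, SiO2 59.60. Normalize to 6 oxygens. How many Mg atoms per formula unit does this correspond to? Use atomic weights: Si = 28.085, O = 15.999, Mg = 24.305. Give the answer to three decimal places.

2.006 Mg apfu

MgO: 40.15/40.304 = 0.99618 mol → 0.99618 mol Mg, 0.99618 mol O.
SiO2: 59.60/60.083 = 0.99196 mol → 0.99196 mol Si, 1.98392 mol O.
Total oxygen = 2.98010 mol. Normalization factor = 6/2.98010 = 2.01336.
Mg per 6 O = 0.99618 × 2.01336 = 2.006.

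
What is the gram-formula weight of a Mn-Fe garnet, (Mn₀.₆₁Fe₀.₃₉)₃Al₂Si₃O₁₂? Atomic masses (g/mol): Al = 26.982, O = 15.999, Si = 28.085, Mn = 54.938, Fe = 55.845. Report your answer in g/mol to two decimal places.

M = 1.83*54.938 + 1.17*55.845 + 2*26.982 + 3*28.085 + 12*15.999

496.08 g/mol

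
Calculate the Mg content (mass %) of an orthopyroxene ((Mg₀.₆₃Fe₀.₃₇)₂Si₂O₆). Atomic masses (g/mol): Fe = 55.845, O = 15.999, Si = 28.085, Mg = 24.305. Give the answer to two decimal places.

13.66 mass %

Molar mass of (Mg₀.₆₃Fe₀.₃₇)₂Si₂O₆: 1.26·24.305 + 0.74·55.845 + 2·28.085 + 6·15.999 = 224.114 g/mol.
Mass of Mg per formula unit: 1.26 × 24.305 = 30.624 g.
Weight fraction Mg = 30.624 / 224.114 = 0.1366.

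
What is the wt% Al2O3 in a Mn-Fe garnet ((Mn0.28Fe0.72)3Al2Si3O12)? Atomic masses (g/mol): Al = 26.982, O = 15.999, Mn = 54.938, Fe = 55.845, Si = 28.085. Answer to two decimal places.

20.52 wt%

Molar mass of (Mn0.28Fe0.72)3Al2Si3O12 = 0.84·54.938 + 2.16·55.845 + 2·26.982 + 3·28.085 + 12·15.999 = 496.980 g/mol.
Each formula unit contains 2 Al, equivalent to 2/2 = 1.0000 mol Al2O3.
M(Al2O3) = 2×26.982 + 3×15.999 = 101.961 g/mol.
Mass of Al2O3 per formula unit = 1.0000 × 101.961 = 101.961 g.
Al2O3 wt% = 101.961 / 496.980 × 100 = 20.52%.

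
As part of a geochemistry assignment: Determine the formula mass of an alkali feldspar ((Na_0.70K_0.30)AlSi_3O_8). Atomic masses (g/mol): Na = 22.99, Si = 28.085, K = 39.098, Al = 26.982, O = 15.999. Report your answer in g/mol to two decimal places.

Na: 0.70 × 22.99 = 16.0930
K: 0.30 × 39.098 = 11.7294
Al: 1 × 26.982 = 26.9820
Si: 3 × 28.085 = 84.2550
O: 8 × 15.999 = 127.9920
Summing the contributions gives the formula mass.

267.05 g/mol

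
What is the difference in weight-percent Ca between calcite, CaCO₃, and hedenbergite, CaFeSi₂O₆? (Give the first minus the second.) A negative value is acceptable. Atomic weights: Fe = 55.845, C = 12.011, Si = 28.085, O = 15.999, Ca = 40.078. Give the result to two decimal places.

23.89 percentage points

Ca in CaCO₃: molar mass 100.086 g/mol; 1×40.078 = 40.078 g → 40.04 wt%.
Ca in CaFeSi₂O₆: molar mass 248.087 g/mol; 1×40.078 = 40.078 g → 16.15 wt%.
Difference = 40.04 − 16.15 = 23.89 percentage points.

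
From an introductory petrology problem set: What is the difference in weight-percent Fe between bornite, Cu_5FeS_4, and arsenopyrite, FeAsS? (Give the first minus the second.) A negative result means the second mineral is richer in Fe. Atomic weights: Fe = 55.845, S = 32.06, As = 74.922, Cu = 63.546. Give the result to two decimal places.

M(Cu_5FeS_4) = 501.815 g/mol, so wt% Fe = 55.845/501.815 × 100 = 11.13%.
M(FeAsS) = 162.827 g/mol, so wt% Fe = 55.845/162.827 × 100 = 34.30%.
11.13 − 34.30 = -23.17 pp.

-23.17 percentage points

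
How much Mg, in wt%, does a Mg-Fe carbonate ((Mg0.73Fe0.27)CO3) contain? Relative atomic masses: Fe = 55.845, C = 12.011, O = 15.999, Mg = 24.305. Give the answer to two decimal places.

Formula mass = 0.73·24.305 + 0.27·55.845 + 1·12.011 + 3·15.999 = 92.829 g/mol, of which 17.743 g is Mg.
So Mg makes up 17.743/92.829 = 0.1911 of the mass, i.e. 19.11%.

19.11 wt%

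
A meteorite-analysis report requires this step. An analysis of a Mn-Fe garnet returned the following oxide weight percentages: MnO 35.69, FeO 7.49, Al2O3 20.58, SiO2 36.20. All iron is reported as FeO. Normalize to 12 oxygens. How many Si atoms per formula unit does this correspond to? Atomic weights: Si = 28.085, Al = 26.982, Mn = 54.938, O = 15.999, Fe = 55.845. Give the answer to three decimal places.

2.990 Si apfu

35.69 wt% MnO ÷ 70.937 g/mol = 0.50312 mol, giving 0.50312 Mn and 0.50312 O.
7.49 wt% FeO ÷ 71.844 g/mol = 0.10425 mol, giving 0.10425 Fe and 0.10425 O.
20.58 wt% Al2O3 ÷ 101.961 g/mol = 0.20184 mol, giving 0.40368 Al and 0.60552 O.
36.20 wt% SiO2 ÷ 60.083 g/mol = 0.60250 mol, giving 0.60250 Si and 1.20500 O.
Oxygen sums to 2.41789; scaling by 12/2.41789 = 4.96300 puts the formula on 12 O.
Si: 0.60250 × 4.96300 = 2.990 atoms per formula unit.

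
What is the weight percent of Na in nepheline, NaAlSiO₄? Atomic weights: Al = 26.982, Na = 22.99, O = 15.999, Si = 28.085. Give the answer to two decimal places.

M(NaAlSiO₄) = 142.053 g/mol.
Na contributes 1 × 22.99 = 22.990 g per mole.
22.990/142.053 = 0.1618 → 16.18%.

16.18 weight percent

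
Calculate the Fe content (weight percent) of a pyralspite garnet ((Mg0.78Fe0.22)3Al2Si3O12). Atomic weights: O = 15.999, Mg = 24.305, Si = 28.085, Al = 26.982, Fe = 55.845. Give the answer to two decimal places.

M((Mg0.78Fe0.22)3Al2Si3O12) = 423.938 g/mol.
Fe contributes 0.66 × 55.845 = 36.858 g per mole.
36.858/423.938 = 0.0869 → 8.69%.

8.69 weight percent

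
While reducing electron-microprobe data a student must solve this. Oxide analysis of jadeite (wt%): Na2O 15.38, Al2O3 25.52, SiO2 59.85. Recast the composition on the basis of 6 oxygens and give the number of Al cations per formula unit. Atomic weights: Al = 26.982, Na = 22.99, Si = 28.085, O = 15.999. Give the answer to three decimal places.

15.38 wt% Na2O ÷ 61.979 g/mol = 0.24815 mol, giving 0.49630 Na and 0.24815 O.
25.52 wt% Al2O3 ÷ 101.961 g/mol = 0.25029 mol, giving 0.50058 Al and 0.75087 O.
59.85 wt% SiO2 ÷ 60.083 g/mol = 0.99612 mol, giving 0.99612 Si and 1.99224 O.
Oxygen sums to 2.99126; scaling by 6/2.99126 = 2.00584 puts the formula on 6 O.
Al: 0.50058 × 2.00584 = 1.004 atoms per formula unit.

1.004 Al apfu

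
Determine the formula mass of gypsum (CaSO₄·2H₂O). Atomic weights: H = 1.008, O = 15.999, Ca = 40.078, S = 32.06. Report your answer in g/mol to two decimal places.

172.16 g/mol

Ca: 1 × 40.078 = 40.0780
S: 1 × 32.06 = 32.0600
O: 6 × 15.999 = 95.9940
H: 4 × 1.008 = 4.0320
Summing the contributions gives the formula mass.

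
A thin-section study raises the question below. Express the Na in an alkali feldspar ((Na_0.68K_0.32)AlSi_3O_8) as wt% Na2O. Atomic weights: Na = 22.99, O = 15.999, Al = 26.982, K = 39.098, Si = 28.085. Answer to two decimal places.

7.88 wt%

M((Na_0.68K_0.32)AlSi_3O_8) = 267.374 g/mol; M(Na2O) = 61.979 g/mol.
Moles Na2O per formula unit = 0.68 Na ÷ 2 = 0.3400.
Na2O fraction = (0.3400 × 61.979) / 267.374 = 21.073/267.374 = 0.0788.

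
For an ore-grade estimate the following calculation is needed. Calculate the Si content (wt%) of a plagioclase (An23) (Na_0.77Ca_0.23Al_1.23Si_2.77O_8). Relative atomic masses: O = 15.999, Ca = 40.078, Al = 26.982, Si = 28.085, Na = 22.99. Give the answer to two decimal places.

Molar mass of Na_0.77Ca_0.23Al_1.23Si_2.77O_8: 0.77×22.99 + 0.23×40.078 + 1.23×26.982 + 2.77×28.085 + 8×15.999 = 265.896 g/mol.
Mass of Si per formula unit: 2.77 × 28.085 = 77.795 g.
Weight fraction Si = 77.795 / 265.896 = 0.2926.

29.26 wt%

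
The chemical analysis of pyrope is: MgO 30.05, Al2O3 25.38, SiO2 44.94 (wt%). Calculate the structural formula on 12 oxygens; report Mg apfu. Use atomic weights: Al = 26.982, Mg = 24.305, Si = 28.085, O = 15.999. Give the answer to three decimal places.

2.994 Mg apfu

30.05 wt% MgO ÷ 40.304 g/mol = 0.74558 mol, giving 0.74558 Mg and 0.74558 O.
25.38 wt% Al2O3 ÷ 101.961 g/mol = 0.24892 mol, giving 0.49784 Al and 0.74676 O.
44.94 wt% SiO2 ÷ 60.083 g/mol = 0.74797 mol, giving 0.74797 Si and 1.49594 O.
Oxygen sums to 2.98828; scaling by 12/2.98828 = 4.01569 puts the formula on 12 O.
Mg: 0.74558 × 4.01569 = 2.994 atoms per formula unit.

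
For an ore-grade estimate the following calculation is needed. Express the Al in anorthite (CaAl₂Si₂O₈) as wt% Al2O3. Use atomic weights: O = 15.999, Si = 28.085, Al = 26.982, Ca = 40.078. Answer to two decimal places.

36.65 wt%

M(CaAl₂Si₂O₈) = 278.204 g/mol; M(Al2O3) = 101.961 g/mol.
Moles Al2O3 per formula unit = 2 Al ÷ 2 = 1.0000.
Al2O3 fraction = (1.0000 × 101.961) / 278.204 = 101.961/278.204 = 0.3665.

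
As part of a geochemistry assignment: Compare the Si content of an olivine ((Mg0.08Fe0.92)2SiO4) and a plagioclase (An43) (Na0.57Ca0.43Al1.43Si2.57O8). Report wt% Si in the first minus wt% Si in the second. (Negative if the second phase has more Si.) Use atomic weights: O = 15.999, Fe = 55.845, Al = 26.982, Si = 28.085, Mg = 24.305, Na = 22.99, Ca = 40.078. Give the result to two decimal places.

-12.69 percentage points

Si in (Mg0.08Fe0.92)2SiO4: molar mass 198.725 g/mol; 1×28.085 = 28.085 g → 14.13 wt%.
Si in Na0.57Ca0.43Al1.43Si2.57O8: molar mass 269.093 g/mol; 2.57×28.085 = 72.178 g → 26.82 wt%.
Difference = 14.13 − 26.82 = -12.69 percentage points.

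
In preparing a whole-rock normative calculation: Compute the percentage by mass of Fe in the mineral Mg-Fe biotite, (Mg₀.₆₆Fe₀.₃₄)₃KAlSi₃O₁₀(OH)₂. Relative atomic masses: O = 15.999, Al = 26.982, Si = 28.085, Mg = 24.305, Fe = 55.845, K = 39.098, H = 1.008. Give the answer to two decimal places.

Formula mass = 1.98×24.305 + 1.02×55.845 + 1×39.098 + 1×26.982 + 3×28.085 + 12×15.999 + 2×1.008 = 449.425 g/mol, of which 56.962 g is Fe.
So Fe makes up 56.962/449.425 = 0.1267 of the mass, i.e. 12.67%.

12.67 weight percent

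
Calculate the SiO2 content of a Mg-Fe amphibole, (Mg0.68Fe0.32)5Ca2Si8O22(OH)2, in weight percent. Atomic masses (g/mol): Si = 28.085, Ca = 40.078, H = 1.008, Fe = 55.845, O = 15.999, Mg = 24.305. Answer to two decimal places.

Molar mass of (Mg0.68Fe0.32)5Ca2Si8O22(OH)2 = 3.40×24.305 + 1.60×55.845 + 2×40.078 + 8×28.085 + 24×15.999 + 2×1.008 = 862.817 g/mol.
Each formula unit contains 8 Si, equivalent to 8/1 = 8.0000 mol SiO2.
M(SiO2) = 1×28.085 + 2×15.999 = 60.083 g/mol.
Mass of SiO2 per formula unit = 8.0000 × 60.083 = 480.664 g.
SiO2 wt% = 480.664 / 862.817 × 100 = 55.71%.

55.71 wt%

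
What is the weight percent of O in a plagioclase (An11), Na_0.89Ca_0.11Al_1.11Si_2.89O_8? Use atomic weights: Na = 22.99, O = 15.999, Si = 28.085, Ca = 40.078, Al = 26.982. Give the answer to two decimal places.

48.49 weight percent

M(Na_0.89Ca_0.11Al_1.11Si_2.89O_8) = 263.977 g/mol.
O contributes 8 × 15.999 = 127.992 g per mole.
127.992/263.977 = 0.4849 → 48.49%.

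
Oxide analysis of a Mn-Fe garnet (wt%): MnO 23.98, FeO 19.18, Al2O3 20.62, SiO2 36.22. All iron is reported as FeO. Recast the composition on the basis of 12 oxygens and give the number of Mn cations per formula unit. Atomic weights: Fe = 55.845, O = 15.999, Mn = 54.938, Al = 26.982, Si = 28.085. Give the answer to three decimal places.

1.678 Mn apfu

MnO (M=70.937): mol = 0.33805; Mn = 0.33805, O = 0.33805.
FeO (M=71.844): mol = 0.26697; Fe = 0.26697, O = 0.26697.
Al2O3 (M=101.961): mol = 0.20223; Al = 0.40446, O = 0.60669.
SiO2 (M=60.083): mol = 0.60283; Si = 0.60283, O = 1.20566.
ΣO = 2.41737; factor = 12/ΣO = 4.96407.
Mn apfu = 0.33805 × 4.96407 = 1.678.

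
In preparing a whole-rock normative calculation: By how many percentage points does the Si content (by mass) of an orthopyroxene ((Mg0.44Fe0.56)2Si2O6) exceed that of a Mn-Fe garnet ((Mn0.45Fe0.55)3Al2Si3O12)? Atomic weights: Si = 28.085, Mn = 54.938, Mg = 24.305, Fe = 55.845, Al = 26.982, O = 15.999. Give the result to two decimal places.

6.82 percentage points

First mineral: 56.170 g Si in 236.099 g formula = 23.79 wt% Si.
Second mineral: 84.255 g Si in 496.518 g formula = 16.97 wt% Si.
23.79% − 16.97% gives a difference of 6.82 percentage points.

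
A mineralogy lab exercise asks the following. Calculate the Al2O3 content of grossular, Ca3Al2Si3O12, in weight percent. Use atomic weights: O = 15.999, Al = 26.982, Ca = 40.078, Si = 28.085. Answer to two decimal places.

M(Ca3Al2Si3O12) = 450.441 g/mol; M(Al2O3) = 101.961 g/mol.
Moles Al2O3 per formula unit = 2 Al ÷ 2 = 1.0000.
Al2O3 fraction = (1.0000 × 101.961) / 450.441 = 101.961/450.441 = 0.2264.

22.64 wt%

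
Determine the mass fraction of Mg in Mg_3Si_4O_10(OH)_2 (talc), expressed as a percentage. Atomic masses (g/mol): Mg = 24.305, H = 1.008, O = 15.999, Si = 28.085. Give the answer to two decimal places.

19.23 wt%

Formula mass = 3*24.305 + 4*28.085 + 12*15.999 + 2*1.008 = 379.259 g/mol, of which 72.915 g is Mg.
So Mg makes up 72.915/379.259 = 0.1923 of the mass, i.e. 19.23%.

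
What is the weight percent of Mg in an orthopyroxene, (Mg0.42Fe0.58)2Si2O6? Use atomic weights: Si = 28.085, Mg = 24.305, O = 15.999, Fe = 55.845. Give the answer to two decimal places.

M((Mg0.42Fe0.58)2Si2O6) = 237.360 g/mol.
Mg contributes 0.84 × 24.305 = 20.416 g per mole.
20.416/237.360 = 0.0860 → 8.60%.

8.60 weight percent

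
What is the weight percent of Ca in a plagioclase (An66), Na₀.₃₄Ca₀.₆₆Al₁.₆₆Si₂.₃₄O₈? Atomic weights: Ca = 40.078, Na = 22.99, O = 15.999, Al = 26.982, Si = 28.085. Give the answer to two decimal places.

Formula mass = 0.34·22.99 + 0.66·40.078 + 1.66·26.982 + 2.34·28.085 + 8·15.999 = 272.769 g/mol, of which 26.451 g is Ca.
So Ca makes up 26.451/272.769 = 0.0970 of the mass, i.e. 9.70%.

9.70 wt%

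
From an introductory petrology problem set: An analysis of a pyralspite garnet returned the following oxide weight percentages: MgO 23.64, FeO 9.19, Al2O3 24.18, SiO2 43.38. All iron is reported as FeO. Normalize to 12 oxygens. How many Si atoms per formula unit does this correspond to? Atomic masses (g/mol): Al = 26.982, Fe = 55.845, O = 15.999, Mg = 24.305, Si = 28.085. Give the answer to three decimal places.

23.64 wt% MgO ÷ 40.304 g/mol = 0.58654 mol, giving 0.58654 Mg and 0.58654 O.
9.19 wt% FeO ÷ 71.844 g/mol = 0.12792 mol, giving 0.12792 Fe and 0.12792 O.
24.18 wt% Al2O3 ÷ 101.961 g/mol = 0.23715 mol, giving 0.47430 Al and 0.71145 O.
43.38 wt% SiO2 ÷ 60.083 g/mol = 0.72200 mol, giving 0.72200 Si and 1.44400 O.
Oxygen sums to 2.86991; scaling by 12/2.86991 = 4.18132 puts the formula on 12 O.
Si: 0.72200 × 4.18132 = 3.019 atoms per formula unit.

3.019 Si apfu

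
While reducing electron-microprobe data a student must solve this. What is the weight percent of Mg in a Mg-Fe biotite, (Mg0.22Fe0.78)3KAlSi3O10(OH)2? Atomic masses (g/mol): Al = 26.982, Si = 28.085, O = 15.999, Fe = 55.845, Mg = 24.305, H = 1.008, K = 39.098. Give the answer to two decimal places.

3.27 wt%

M((Mg0.22Fe0.78)3KAlSi3O10(OH)2) = 491.058 g/mol.
Mg contributes 0.66 × 24.305 = 16.041 g per mole.
16.041/491.058 = 0.0327 → 3.27%.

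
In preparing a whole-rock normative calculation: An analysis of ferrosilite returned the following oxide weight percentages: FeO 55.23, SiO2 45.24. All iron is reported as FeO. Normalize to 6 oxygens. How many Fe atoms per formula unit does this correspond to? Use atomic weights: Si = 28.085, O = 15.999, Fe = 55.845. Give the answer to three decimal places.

FeO (M=71.844): mol = 0.76875; Fe = 0.76875, O = 0.76875.
SiO2 (M=60.083): mol = 0.75296; Si = 0.75296, O = 1.50592.
ΣO = 2.27467; factor = 6/ΣO = 2.63775.
Fe apfu = 0.76875 × 2.63775 = 2.028.

2.028 Fe apfu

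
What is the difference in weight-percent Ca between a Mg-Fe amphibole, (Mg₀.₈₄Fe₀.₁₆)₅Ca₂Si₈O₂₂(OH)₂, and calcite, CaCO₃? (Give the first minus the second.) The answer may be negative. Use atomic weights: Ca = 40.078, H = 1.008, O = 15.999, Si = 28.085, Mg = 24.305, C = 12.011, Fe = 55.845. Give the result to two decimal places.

-30.47 percentage points

First mineral: 80.156 g Ca in 837.585 g formula = 9.57 wt% Ca.
Second mineral: 40.078 g Ca in 100.086 g formula = 40.04 wt% Ca.
9.57% − 40.04% gives a difference of -30.47 percentage points.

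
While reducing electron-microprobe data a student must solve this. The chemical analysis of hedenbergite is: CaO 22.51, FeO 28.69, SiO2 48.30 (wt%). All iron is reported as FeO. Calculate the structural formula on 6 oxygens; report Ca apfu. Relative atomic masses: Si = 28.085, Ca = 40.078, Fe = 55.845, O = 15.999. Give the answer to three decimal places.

CaO (M=56.077): mol = 0.40141; Ca = 0.40141, O = 0.40141.
FeO (M=71.844): mol = 0.39934; Fe = 0.39934, O = 0.39934.
SiO2 (M=60.083): mol = 0.80389; Si = 0.80389, O = 1.60778.
ΣO = 2.40853; factor = 6/ΣO = 2.49115.
Ca apfu = 0.40141 × 2.49115 = 1.000.

1.000 Ca apfu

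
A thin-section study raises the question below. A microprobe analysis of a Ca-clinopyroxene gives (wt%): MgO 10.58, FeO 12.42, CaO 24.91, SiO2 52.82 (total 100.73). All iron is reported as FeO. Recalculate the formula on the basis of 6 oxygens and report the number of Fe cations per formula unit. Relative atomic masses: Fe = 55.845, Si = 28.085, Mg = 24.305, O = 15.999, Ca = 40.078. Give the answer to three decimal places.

0.393 Fe apfu

10.58 wt% MgO ÷ 40.304 g/mol = 0.26250 mol, giving 0.26250 Mg and 0.26250 O.
12.42 wt% FeO ÷ 71.844 g/mol = 0.17287 mol, giving 0.17287 Fe and 0.17287 O.
24.91 wt% CaO ÷ 56.077 g/mol = 0.44421 mol, giving 0.44421 Ca and 0.44421 O.
52.82 wt% SiO2 ÷ 60.083 g/mol = 0.87912 mol, giving 0.87912 Si and 1.75824 O.
Oxygen sums to 2.63782; scaling by 6/2.63782 = 2.27461 puts the formula on 6 O.
Fe: 0.17287 × 2.27461 = 0.393 atoms per formula unit.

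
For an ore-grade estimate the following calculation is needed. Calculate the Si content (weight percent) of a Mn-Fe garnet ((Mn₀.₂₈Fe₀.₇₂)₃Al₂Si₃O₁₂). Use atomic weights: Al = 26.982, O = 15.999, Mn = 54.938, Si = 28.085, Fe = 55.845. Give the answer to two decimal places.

16.95 weight percent

M((Mn₀.₂₈Fe₀.₇₂)₃Al₂Si₃O₁₂) = 496.980 g/mol.
Si contributes 3 × 28.085 = 84.255 g per mole.
84.255/496.980 = 0.1695 → 16.95%.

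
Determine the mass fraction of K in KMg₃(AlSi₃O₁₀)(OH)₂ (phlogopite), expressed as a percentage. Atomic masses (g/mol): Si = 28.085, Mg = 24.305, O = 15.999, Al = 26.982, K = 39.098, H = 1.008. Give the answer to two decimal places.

M(KMg₃(AlSi₃O₁₀)(OH)₂) = 417.254 g/mol.
K contributes 1 × 39.098 = 39.098 g per mole.
39.098/417.254 = 0.0937 → 9.37%.

9.37 weight percent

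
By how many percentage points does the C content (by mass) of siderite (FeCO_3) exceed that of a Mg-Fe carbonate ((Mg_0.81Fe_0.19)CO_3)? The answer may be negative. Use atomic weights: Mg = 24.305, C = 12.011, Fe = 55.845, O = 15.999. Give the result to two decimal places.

-2.93 percentage points

M(FeCO_3) = 115.853 g/mol, so wt% C = 12.011/115.853 × 100 = 10.37%.
M((Mg_0.81Fe_0.19)CO_3) = 90.306 g/mol, so wt% C = 12.011/90.306 × 100 = 13.30%.
10.37 − 13.30 = -2.93 pp.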